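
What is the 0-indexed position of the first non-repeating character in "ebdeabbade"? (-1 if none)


Input: ebdeabbade
Character frequencies:
  'a': 2
  'b': 3
  'd': 2
  'e': 3
Scanning left to right for freq == 1:
  Position 0 ('e'): freq=3, skip
  Position 1 ('b'): freq=3, skip
  Position 2 ('d'): freq=2, skip
  Position 3 ('e'): freq=3, skip
  Position 4 ('a'): freq=2, skip
  Position 5 ('b'): freq=3, skip
  Position 6 ('b'): freq=3, skip
  Position 7 ('a'): freq=2, skip
  Position 8 ('d'): freq=2, skip
  Position 9 ('e'): freq=3, skip
  No unique character found => answer = -1

-1


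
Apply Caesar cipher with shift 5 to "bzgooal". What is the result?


Caesar cipher: shift "bzgooal" by 5
  'b' (pos 1) + 5 = pos 6 = 'g'
  'z' (pos 25) + 5 = pos 4 = 'e'
  'g' (pos 6) + 5 = pos 11 = 'l'
  'o' (pos 14) + 5 = pos 19 = 't'
  'o' (pos 14) + 5 = pos 19 = 't'
  'a' (pos 0) + 5 = pos 5 = 'f'
  'l' (pos 11) + 5 = pos 16 = 'q'
Result: gelttfq

gelttfq


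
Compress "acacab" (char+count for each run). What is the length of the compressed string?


Input: acacab
Runs:
  'a' x 1 => "a1"
  'c' x 1 => "c1"
  'a' x 1 => "a1"
  'c' x 1 => "c1"
  'a' x 1 => "a1"
  'b' x 1 => "b1"
Compressed: "a1c1a1c1a1b1"
Compressed length: 12

12


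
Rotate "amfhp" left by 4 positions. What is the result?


Input: "amfhp", rotate left by 4
First 4 characters: "amfh"
Remaining characters: "p"
Concatenate remaining + first: "p" + "amfh" = "pamfh"

pamfh


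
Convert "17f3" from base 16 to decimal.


Input: "17f3" in base 16
Positional expansion:
  Digit '1' (value 1) x 16^3 = 4096
  Digit '7' (value 7) x 16^2 = 1792
  Digit 'f' (value 15) x 16^1 = 240
  Digit '3' (value 3) x 16^0 = 3
Sum = 6131

6131


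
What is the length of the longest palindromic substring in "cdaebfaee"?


Input: "cdaebfaee"
Checking substrings for palindromes:
  [7:9] "ee" (len 2) => palindrome
Longest palindromic substring: "ee" with length 2

2


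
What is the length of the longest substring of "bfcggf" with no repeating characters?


Input: "bfcggf"
Sliding window (track last position of each char):
  Position 0 ('b'): window [0,0] length 1 -- new best
  Position 1 ('f'): window [0,1] length 2 -- new best
  Position 2 ('c'): window [0,2] length 3 -- new best
  Position 3 ('g'): window [0,3] length 4 -- new best
  Position 4 ('g'): repeat (last at 3), move window start to 4
  Position 4 ('g'): window [4,4] length 1
  Position 5 ('f'): window [4,5] length 2
Longest substring with no repeats: "bfcg" with length 4

4


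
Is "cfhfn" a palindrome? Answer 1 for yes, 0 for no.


Input: cfhfn
Reversed: nfhfc
  Compare pos 0 ('c') with pos 4 ('n'): MISMATCH
  Compare pos 1 ('f') with pos 3 ('f'): match
Result: not a palindrome

0


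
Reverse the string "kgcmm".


Input: kgcmm
Reading characters right to left:
  Position 4: 'm'
  Position 3: 'm'
  Position 2: 'c'
  Position 1: 'g'
  Position 0: 'k'
Reversed: mmcgk

mmcgk


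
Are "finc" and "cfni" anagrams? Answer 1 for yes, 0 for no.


Strings: "finc", "cfni"
Sorted first:  cfin
Sorted second: cfin
Sorted forms match => anagrams

1


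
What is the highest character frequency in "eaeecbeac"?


Input: eaeecbeac
Character counts:
  'a': 2
  'b': 1
  'c': 2
  'e': 4
Maximum frequency: 4

4


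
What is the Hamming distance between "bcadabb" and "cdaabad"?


Comparing "bcadabb" and "cdaabad" position by position:
  Position 0: 'b' vs 'c' => differ
  Position 1: 'c' vs 'd' => differ
  Position 2: 'a' vs 'a' => same
  Position 3: 'd' vs 'a' => differ
  Position 4: 'a' vs 'b' => differ
  Position 5: 'b' vs 'a' => differ
  Position 6: 'b' vs 'd' => differ
Total differences (Hamming distance): 6

6


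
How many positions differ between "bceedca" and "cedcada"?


Comparing "bceedca" and "cedcada" position by position:
  Position 0: 'b' vs 'c' => DIFFER
  Position 1: 'c' vs 'e' => DIFFER
  Position 2: 'e' vs 'd' => DIFFER
  Position 3: 'e' vs 'c' => DIFFER
  Position 4: 'd' vs 'a' => DIFFER
  Position 5: 'c' vs 'd' => DIFFER
  Position 6: 'a' vs 'a' => same
Positions that differ: 6

6


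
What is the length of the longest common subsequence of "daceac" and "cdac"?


LCS of "daceac" and "cdac"
DP table:
           c    d    a    c
      0    0    0    0    0
  d   0    0    1    1    1
  a   0    0    1    2    2
  c   0    1    1    2    3
  e   0    1    1    2    3
  a   0    1    1    2    3
  c   0    1    1    2    3
LCS length = dp[6][4] = 3

3


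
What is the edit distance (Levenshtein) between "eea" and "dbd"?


Computing edit distance: "eea" -> "dbd"
DP table:
           d    b    d
      0    1    2    3
  e   1    1    2    3
  e   2    2    2    3
  a   3    3    3    3
Edit distance = dp[3][3] = 3

3


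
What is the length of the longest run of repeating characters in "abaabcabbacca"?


Input: "abaabcabbacca"
Scanning for longest run:
  Position 1 ('b'): new char, reset run to 1
  Position 2 ('a'): new char, reset run to 1
  Position 3 ('a'): continues run of 'a', length=2
  Position 4 ('b'): new char, reset run to 1
  Position 5 ('c'): new char, reset run to 1
  Position 6 ('a'): new char, reset run to 1
  Position 7 ('b'): new char, reset run to 1
  Position 8 ('b'): continues run of 'b', length=2
  Position 9 ('a'): new char, reset run to 1
  Position 10 ('c'): new char, reset run to 1
  Position 11 ('c'): continues run of 'c', length=2
  Position 12 ('a'): new char, reset run to 1
Longest run: 'a' with length 2

2


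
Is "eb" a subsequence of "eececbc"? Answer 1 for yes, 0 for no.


Check if "eb" is a subsequence of "eececbc"
Greedy scan:
  Position 0 ('e'): matches sub[0] = 'e'
  Position 1 ('e'): no match needed
  Position 2 ('c'): no match needed
  Position 3 ('e'): no match needed
  Position 4 ('c'): no match needed
  Position 5 ('b'): matches sub[1] = 'b'
  Position 6 ('c'): no match needed
All 2 characters matched => is a subsequence

1


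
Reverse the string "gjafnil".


Input: gjafnil
Reading characters right to left:
  Position 6: 'l'
  Position 5: 'i'
  Position 4: 'n'
  Position 3: 'f'
  Position 2: 'a'
  Position 1: 'j'
  Position 0: 'g'
Reversed: linfajg

linfajg


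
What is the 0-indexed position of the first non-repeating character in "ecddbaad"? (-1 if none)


Input: ecddbaad
Character frequencies:
  'a': 2
  'b': 1
  'c': 1
  'd': 3
  'e': 1
Scanning left to right for freq == 1:
  Position 0 ('e'): unique! => answer = 0

0


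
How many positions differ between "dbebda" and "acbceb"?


Comparing "dbebda" and "acbceb" position by position:
  Position 0: 'd' vs 'a' => DIFFER
  Position 1: 'b' vs 'c' => DIFFER
  Position 2: 'e' vs 'b' => DIFFER
  Position 3: 'b' vs 'c' => DIFFER
  Position 4: 'd' vs 'e' => DIFFER
  Position 5: 'a' vs 'b' => DIFFER
Positions that differ: 6

6


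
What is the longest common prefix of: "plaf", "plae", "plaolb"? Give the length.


Words: plaf, plae, plaolb
  Position 0: all 'p' => match
  Position 1: all 'l' => match
  Position 2: all 'a' => match
  Position 3: ('f', 'e', 'o') => mismatch, stop
LCP = "pla" (length 3)

3


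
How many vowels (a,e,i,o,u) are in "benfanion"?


Input: benfanion
Checking each character:
  'b' at position 0: consonant
  'e' at position 1: vowel (running total: 1)
  'n' at position 2: consonant
  'f' at position 3: consonant
  'a' at position 4: vowel (running total: 2)
  'n' at position 5: consonant
  'i' at position 6: vowel (running total: 3)
  'o' at position 7: vowel (running total: 4)
  'n' at position 8: consonant
Total vowels: 4

4


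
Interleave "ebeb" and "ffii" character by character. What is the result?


Interleaving "ebeb" and "ffii":
  Position 0: 'e' from first, 'f' from second => "ef"
  Position 1: 'b' from first, 'f' from second => "bf"
  Position 2: 'e' from first, 'i' from second => "ei"
  Position 3: 'b' from first, 'i' from second => "bi"
Result: efbfeibi

efbfeibi


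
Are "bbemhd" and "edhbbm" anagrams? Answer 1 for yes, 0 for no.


Strings: "bbemhd", "edhbbm"
Sorted first:  bbdehm
Sorted second: bbdehm
Sorted forms match => anagrams

1


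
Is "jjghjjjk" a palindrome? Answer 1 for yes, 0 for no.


Input: jjghjjjk
Reversed: kjjjhgjj
  Compare pos 0 ('j') with pos 7 ('k'): MISMATCH
  Compare pos 1 ('j') with pos 6 ('j'): match
  Compare pos 2 ('g') with pos 5 ('j'): MISMATCH
  Compare pos 3 ('h') with pos 4 ('j'): MISMATCH
Result: not a palindrome

0


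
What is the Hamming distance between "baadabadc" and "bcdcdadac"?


Comparing "baadabadc" and "bcdcdadac" position by position:
  Position 0: 'b' vs 'b' => same
  Position 1: 'a' vs 'c' => differ
  Position 2: 'a' vs 'd' => differ
  Position 3: 'd' vs 'c' => differ
  Position 4: 'a' vs 'd' => differ
  Position 5: 'b' vs 'a' => differ
  Position 6: 'a' vs 'd' => differ
  Position 7: 'd' vs 'a' => differ
  Position 8: 'c' vs 'c' => same
Total differences (Hamming distance): 7

7


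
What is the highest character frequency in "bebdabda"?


Input: bebdabda
Character counts:
  'a': 2
  'b': 3
  'd': 2
  'e': 1
Maximum frequency: 3

3


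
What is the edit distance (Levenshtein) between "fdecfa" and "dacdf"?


Computing edit distance: "fdecfa" -> "dacdf"
DP table:
           d    a    c    d    f
      0    1    2    3    4    5
  f   1    1    2    3    4    4
  d   2    1    2    3    3    4
  e   3    2    2    3    4    4
  c   4    3    3    2    3    4
  f   5    4    4    3    3    3
  a   6    5    4    4    4    4
Edit distance = dp[6][5] = 4

4


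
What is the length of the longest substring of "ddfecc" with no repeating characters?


Input: "ddfecc"
Sliding window (track last position of each char):
  Position 0 ('d'): window [0,0] length 1 -- new best
  Position 1 ('d'): repeat (last at 0), move window start to 1
  Position 1 ('d'): window [1,1] length 1
  Position 2 ('f'): window [1,2] length 2 -- new best
  Position 3 ('e'): window [1,3] length 3 -- new best
  Position 4 ('c'): window [1,4] length 4 -- new best
  Position 5 ('c'): repeat (last at 4), move window start to 5
  Position 5 ('c'): window [5,5] length 1
Longest substring with no repeats: "dfec" with length 4

4


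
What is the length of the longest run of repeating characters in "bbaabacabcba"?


Input: "bbaabacabcba"
Scanning for longest run:
  Position 1 ('b'): continues run of 'b', length=2
  Position 2 ('a'): new char, reset run to 1
  Position 3 ('a'): continues run of 'a', length=2
  Position 4 ('b'): new char, reset run to 1
  Position 5 ('a'): new char, reset run to 1
  Position 6 ('c'): new char, reset run to 1
  Position 7 ('a'): new char, reset run to 1
  Position 8 ('b'): new char, reset run to 1
  Position 9 ('c'): new char, reset run to 1
  Position 10 ('b'): new char, reset run to 1
  Position 11 ('a'): new char, reset run to 1
Longest run: 'b' with length 2

2


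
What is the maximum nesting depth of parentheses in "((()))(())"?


Input: "((()))(())"
Tracking depth:
  Position 0 '(': depth becomes 1
  Position 1 '(': depth becomes 2
  Position 2 '(': depth becomes 3
  Position 3 ')': depth becomes 2
  Position 4 ')': depth becomes 1
  Position 5 ')': depth becomes 0
  Position 6 '(': depth becomes 1
  Position 7 '(': depth becomes 2
  Position 8 ')': depth becomes 1
  Position 9 ')': depth becomes 0
Maximum depth reached: 3

3


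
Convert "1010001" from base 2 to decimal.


Input: "1010001" in base 2
Positional expansion:
  Digit '1' (value 1) x 2^6 = 64
  Digit '0' (value 0) x 2^5 = 0
  Digit '1' (value 1) x 2^4 = 16
  Digit '0' (value 0) x 2^3 = 0
  Digit '0' (value 0) x 2^2 = 0
  Digit '0' (value 0) x 2^1 = 0
  Digit '1' (value 1) x 2^0 = 1
Sum = 81

81


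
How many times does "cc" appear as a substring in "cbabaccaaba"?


Searching for "cc" in "cbabaccaaba"
Scanning each position:
  Position 0: "cb" => no
  Position 1: "ba" => no
  Position 2: "ab" => no
  Position 3: "ba" => no
  Position 4: "ac" => no
  Position 5: "cc" => MATCH
  Position 6: "ca" => no
  Position 7: "aa" => no
  Position 8: "ab" => no
  Position 9: "ba" => no
Total occurrences: 1

1


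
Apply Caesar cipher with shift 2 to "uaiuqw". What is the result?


Caesar cipher: shift "uaiuqw" by 2
  'u' (pos 20) + 2 = pos 22 = 'w'
  'a' (pos 0) + 2 = pos 2 = 'c'
  'i' (pos 8) + 2 = pos 10 = 'k'
  'u' (pos 20) + 2 = pos 22 = 'w'
  'q' (pos 16) + 2 = pos 18 = 's'
  'w' (pos 22) + 2 = pos 24 = 'y'
Result: wckwsy

wckwsy


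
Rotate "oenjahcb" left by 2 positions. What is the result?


Input: "oenjahcb", rotate left by 2
First 2 characters: "oe"
Remaining characters: "njahcb"
Concatenate remaining + first: "njahcb" + "oe" = "njahcboe"

njahcboe


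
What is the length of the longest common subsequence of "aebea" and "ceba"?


LCS of "aebea" and "ceba"
DP table:
           c    e    b    a
      0    0    0    0    0
  a   0    0    0    0    1
  e   0    0    1    1    1
  b   0    0    1    2    2
  e   0    0    1    2    2
  a   0    0    1    2    3
LCS length = dp[5][4] = 3

3


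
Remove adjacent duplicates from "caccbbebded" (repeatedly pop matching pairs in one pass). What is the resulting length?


Input: caccbbebded
Stack-based adjacent duplicate removal:
  Read 'c': push. Stack: c
  Read 'a': push. Stack: ca
  Read 'c': push. Stack: cac
  Read 'c': matches stack top 'c' => pop. Stack: ca
  Read 'b': push. Stack: cab
  Read 'b': matches stack top 'b' => pop. Stack: ca
  Read 'e': push. Stack: cae
  Read 'b': push. Stack: caeb
  Read 'd': push. Stack: caebd
  Read 'e': push. Stack: caebde
  Read 'd': push. Stack: caebded
Final stack: "caebded" (length 7)

7


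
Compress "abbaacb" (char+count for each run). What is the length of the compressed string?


Input: abbaacb
Runs:
  'a' x 1 => "a1"
  'b' x 2 => "b2"
  'a' x 2 => "a2"
  'c' x 1 => "c1"
  'b' x 1 => "b1"
Compressed: "a1b2a2c1b1"
Compressed length: 10

10


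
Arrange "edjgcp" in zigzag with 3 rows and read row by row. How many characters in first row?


Zigzag "edjgcp" into 3 rows:
Placing characters:
  'e' => row 0
  'd' => row 1
  'j' => row 2
  'g' => row 1
  'c' => row 0
  'p' => row 1
Rows:
  Row 0: "ec"
  Row 1: "dgp"
  Row 2: "j"
First row length: 2

2


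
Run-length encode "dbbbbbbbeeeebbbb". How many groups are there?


Input: dbbbbbbbeeeebbbb
Scanning for consecutive runs:
  Group 1: 'd' x 1 (positions 0-0)
  Group 2: 'b' x 7 (positions 1-7)
  Group 3: 'e' x 4 (positions 8-11)
  Group 4: 'b' x 4 (positions 12-15)
Total groups: 4

4


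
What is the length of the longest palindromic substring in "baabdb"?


Input: "baabdb"
Checking substrings for palindromes:
  [0:4] "baab" (len 4) => palindrome
  [3:6] "bdb" (len 3) => palindrome
  [1:3] "aa" (len 2) => palindrome
Longest palindromic substring: "baab" with length 4

4


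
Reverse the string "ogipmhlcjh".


Input: ogipmhlcjh
Reading characters right to left:
  Position 9: 'h'
  Position 8: 'j'
  Position 7: 'c'
  Position 6: 'l'
  Position 5: 'h'
  Position 4: 'm'
  Position 3: 'p'
  Position 2: 'i'
  Position 1: 'g'
  Position 0: 'o'
Reversed: hjclhmpigo

hjclhmpigo


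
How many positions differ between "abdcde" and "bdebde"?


Comparing "abdcde" and "bdebde" position by position:
  Position 0: 'a' vs 'b' => DIFFER
  Position 1: 'b' vs 'd' => DIFFER
  Position 2: 'd' vs 'e' => DIFFER
  Position 3: 'c' vs 'b' => DIFFER
  Position 4: 'd' vs 'd' => same
  Position 5: 'e' vs 'e' => same
Positions that differ: 4

4


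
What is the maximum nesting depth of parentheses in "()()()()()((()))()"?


Input: "()()()()()((()))()"
Tracking depth:
  Position 0 '(': depth becomes 1
  Position 1 ')': depth becomes 0
  Position 2 '(': depth becomes 1
  Position 3 ')': depth becomes 0
  Position 4 '(': depth becomes 1
  Position 5 ')': depth becomes 0
  Position 6 '(': depth becomes 1
  Position 7 ')': depth becomes 0
  Position 8 '(': depth becomes 1
  Position 9 ')': depth becomes 0
  Position 10 '(': depth becomes 1
  Position 11 '(': depth becomes 2
  Position 12 '(': depth becomes 3
  Position 13 ')': depth becomes 2
  Position 14 ')': depth becomes 1
  Position 15 ')': depth becomes 0
  Position 16 '(': depth becomes 1
  Position 17 ')': depth becomes 0
Maximum depth reached: 3

3


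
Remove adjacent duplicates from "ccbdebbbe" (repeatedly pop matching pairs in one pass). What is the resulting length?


Input: ccbdebbbe
Stack-based adjacent duplicate removal:
  Read 'c': push. Stack: c
  Read 'c': matches stack top 'c' => pop. Stack: (empty)
  Read 'b': push. Stack: b
  Read 'd': push. Stack: bd
  Read 'e': push. Stack: bde
  Read 'b': push. Stack: bdeb
  Read 'b': matches stack top 'b' => pop. Stack: bde
  Read 'b': push. Stack: bdeb
  Read 'e': push. Stack: bdebe
Final stack: "bdebe" (length 5)

5


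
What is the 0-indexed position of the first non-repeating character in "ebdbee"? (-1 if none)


Input: ebdbee
Character frequencies:
  'b': 2
  'd': 1
  'e': 3
Scanning left to right for freq == 1:
  Position 0 ('e'): freq=3, skip
  Position 1 ('b'): freq=2, skip
  Position 2 ('d'): unique! => answer = 2

2


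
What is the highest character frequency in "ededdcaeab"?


Input: ededdcaeab
Character counts:
  'a': 2
  'b': 1
  'c': 1
  'd': 3
  'e': 3
Maximum frequency: 3

3


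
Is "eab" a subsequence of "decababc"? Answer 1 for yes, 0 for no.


Check if "eab" is a subsequence of "decababc"
Greedy scan:
  Position 0 ('d'): no match needed
  Position 1 ('e'): matches sub[0] = 'e'
  Position 2 ('c'): no match needed
  Position 3 ('a'): matches sub[1] = 'a'
  Position 4 ('b'): matches sub[2] = 'b'
  Position 5 ('a'): no match needed
  Position 6 ('b'): no match needed
  Position 7 ('c'): no match needed
All 3 characters matched => is a subsequence

1


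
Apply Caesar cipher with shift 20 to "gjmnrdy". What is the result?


Caesar cipher: shift "gjmnrdy" by 20
  'g' (pos 6) + 20 = pos 0 = 'a'
  'j' (pos 9) + 20 = pos 3 = 'd'
  'm' (pos 12) + 20 = pos 6 = 'g'
  'n' (pos 13) + 20 = pos 7 = 'h'
  'r' (pos 17) + 20 = pos 11 = 'l'
  'd' (pos 3) + 20 = pos 23 = 'x'
  'y' (pos 24) + 20 = pos 18 = 's'
Result: adghlxs

adghlxs


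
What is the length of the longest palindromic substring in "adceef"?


Input: "adceef"
Checking substrings for palindromes:
  [3:5] "ee" (len 2) => palindrome
Longest palindromic substring: "ee" with length 2

2


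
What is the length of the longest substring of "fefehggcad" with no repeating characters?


Input: "fefehggcad"
Sliding window (track last position of each char):
  Position 0 ('f'): window [0,0] length 1 -- new best
  Position 1 ('e'): window [0,1] length 2 -- new best
  Position 2 ('f'): repeat (last at 0), move window start to 1
  Position 2 ('f'): window [1,2] length 2
  Position 3 ('e'): repeat (last at 1), move window start to 2
  Position 3 ('e'): window [2,3] length 2
  Position 4 ('h'): window [2,4] length 3 -- new best
  Position 5 ('g'): window [2,5] length 4 -- new best
  Position 6 ('g'): repeat (last at 5), move window start to 6
  Position 6 ('g'): window [6,6] length 1
  Position 7 ('c'): window [6,7] length 2
  Position 8 ('a'): window [6,8] length 3
  Position 9 ('d'): window [6,9] length 4
Longest substring with no repeats: "fehg" with length 4

4


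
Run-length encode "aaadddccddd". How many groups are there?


Input: aaadddccddd
Scanning for consecutive runs:
  Group 1: 'a' x 3 (positions 0-2)
  Group 2: 'd' x 3 (positions 3-5)
  Group 3: 'c' x 2 (positions 6-7)
  Group 4: 'd' x 3 (positions 8-10)
Total groups: 4

4


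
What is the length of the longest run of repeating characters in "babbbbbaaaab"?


Input: "babbbbbaaaab"
Scanning for longest run:
  Position 1 ('a'): new char, reset run to 1
  Position 2 ('b'): new char, reset run to 1
  Position 3 ('b'): continues run of 'b', length=2
  Position 4 ('b'): continues run of 'b', length=3
  Position 5 ('b'): continues run of 'b', length=4
  Position 6 ('b'): continues run of 'b', length=5
  Position 7 ('a'): new char, reset run to 1
  Position 8 ('a'): continues run of 'a', length=2
  Position 9 ('a'): continues run of 'a', length=3
  Position 10 ('a'): continues run of 'a', length=4
  Position 11 ('b'): new char, reset run to 1
Longest run: 'b' with length 5

5


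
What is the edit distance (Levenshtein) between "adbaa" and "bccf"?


Computing edit distance: "adbaa" -> "bccf"
DP table:
           b    c    c    f
      0    1    2    3    4
  a   1    1    2    3    4
  d   2    2    2    3    4
  b   3    2    3    3    4
  a   4    3    3    4    4
  a   5    4    4    4    5
Edit distance = dp[5][4] = 5

5


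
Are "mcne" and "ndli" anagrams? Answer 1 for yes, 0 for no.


Strings: "mcne", "ndli"
Sorted first:  cemn
Sorted second: diln
Differ at position 0: 'c' vs 'd' => not anagrams

0


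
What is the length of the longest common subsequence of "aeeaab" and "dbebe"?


LCS of "aeeaab" and "dbebe"
DP table:
           d    b    e    b    e
      0    0    0    0    0    0
  a   0    0    0    0    0    0
  e   0    0    0    1    1    1
  e   0    0    0    1    1    2
  a   0    0    0    1    1    2
  a   0    0    0    1    1    2
  b   0    0    1    1    2    2
LCS length = dp[6][5] = 2

2


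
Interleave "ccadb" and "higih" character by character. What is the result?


Interleaving "ccadb" and "higih":
  Position 0: 'c' from first, 'h' from second => "ch"
  Position 1: 'c' from first, 'i' from second => "ci"
  Position 2: 'a' from first, 'g' from second => "ag"
  Position 3: 'd' from first, 'i' from second => "di"
  Position 4: 'b' from first, 'h' from second => "bh"
Result: chciagdibh

chciagdibh


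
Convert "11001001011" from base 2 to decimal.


Input: "11001001011" in base 2
Positional expansion:
  Digit '1' (value 1) x 2^10 = 1024
  Digit '1' (value 1) x 2^9 = 512
  Digit '0' (value 0) x 2^8 = 0
  Digit '0' (value 0) x 2^7 = 0
  Digit '1' (value 1) x 2^6 = 64
  Digit '0' (value 0) x 2^5 = 0
  Digit '0' (value 0) x 2^4 = 0
  Digit '1' (value 1) x 2^3 = 8
  Digit '0' (value 0) x 2^2 = 0
  Digit '1' (value 1) x 2^1 = 2
  Digit '1' (value 1) x 2^0 = 1
Sum = 1611

1611


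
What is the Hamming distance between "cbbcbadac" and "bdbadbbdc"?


Comparing "cbbcbadac" and "bdbadbbdc" position by position:
  Position 0: 'c' vs 'b' => differ
  Position 1: 'b' vs 'd' => differ
  Position 2: 'b' vs 'b' => same
  Position 3: 'c' vs 'a' => differ
  Position 4: 'b' vs 'd' => differ
  Position 5: 'a' vs 'b' => differ
  Position 6: 'd' vs 'b' => differ
  Position 7: 'a' vs 'd' => differ
  Position 8: 'c' vs 'c' => same
Total differences (Hamming distance): 7

7


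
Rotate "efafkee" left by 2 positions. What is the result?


Input: "efafkee", rotate left by 2
First 2 characters: "ef"
Remaining characters: "afkee"
Concatenate remaining + first: "afkee" + "ef" = "afkeeef"

afkeeef


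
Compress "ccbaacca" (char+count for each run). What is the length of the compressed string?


Input: ccbaacca
Runs:
  'c' x 2 => "c2"
  'b' x 1 => "b1"
  'a' x 2 => "a2"
  'c' x 2 => "c2"
  'a' x 1 => "a1"
Compressed: "c2b1a2c2a1"
Compressed length: 10

10


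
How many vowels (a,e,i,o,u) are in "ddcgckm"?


Input: ddcgckm
Checking each character:
  'd' at position 0: consonant
  'd' at position 1: consonant
  'c' at position 2: consonant
  'g' at position 3: consonant
  'c' at position 4: consonant
  'k' at position 5: consonant
  'm' at position 6: consonant
Total vowels: 0

0


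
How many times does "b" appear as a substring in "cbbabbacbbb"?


Searching for "b" in "cbbabbacbbb"
Scanning each position:
  Position 0: "c" => no
  Position 1: "b" => MATCH
  Position 2: "b" => MATCH
  Position 3: "a" => no
  Position 4: "b" => MATCH
  Position 5: "b" => MATCH
  Position 6: "a" => no
  Position 7: "c" => no
  Position 8: "b" => MATCH
  Position 9: "b" => MATCH
  Position 10: "b" => MATCH
Total occurrences: 7

7


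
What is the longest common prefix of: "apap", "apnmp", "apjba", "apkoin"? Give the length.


Words: apap, apnmp, apjba, apkoin
  Position 0: all 'a' => match
  Position 1: all 'p' => match
  Position 2: ('a', 'n', 'j', 'k') => mismatch, stop
LCP = "ap" (length 2)

2


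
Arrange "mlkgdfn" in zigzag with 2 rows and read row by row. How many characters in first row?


Zigzag "mlkgdfn" into 2 rows:
Placing characters:
  'm' => row 0
  'l' => row 1
  'k' => row 0
  'g' => row 1
  'd' => row 0
  'f' => row 1
  'n' => row 0
Rows:
  Row 0: "mkdn"
  Row 1: "lgf"
First row length: 4

4


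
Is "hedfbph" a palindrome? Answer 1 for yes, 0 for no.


Input: hedfbph
Reversed: hpbfdeh
  Compare pos 0 ('h') with pos 6 ('h'): match
  Compare pos 1 ('e') with pos 5 ('p'): MISMATCH
  Compare pos 2 ('d') with pos 4 ('b'): MISMATCH
Result: not a palindrome

0


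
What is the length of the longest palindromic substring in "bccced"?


Input: "bccced"
Checking substrings for palindromes:
  [1:4] "ccc" (len 3) => palindrome
  [1:3] "cc" (len 2) => palindrome
  [2:4] "cc" (len 2) => palindrome
Longest palindromic substring: "ccc" with length 3

3


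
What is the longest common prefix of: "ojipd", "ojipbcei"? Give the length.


Words: ojipd, ojipbcei
  Position 0: all 'o' => match
  Position 1: all 'j' => match
  Position 2: all 'i' => match
  Position 3: all 'p' => match
  Position 4: ('d', 'b') => mismatch, stop
LCP = "ojip" (length 4)

4


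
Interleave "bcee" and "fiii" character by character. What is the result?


Interleaving "bcee" and "fiii":
  Position 0: 'b' from first, 'f' from second => "bf"
  Position 1: 'c' from first, 'i' from second => "ci"
  Position 2: 'e' from first, 'i' from second => "ei"
  Position 3: 'e' from first, 'i' from second => "ei"
Result: bfcieiei

bfcieiei


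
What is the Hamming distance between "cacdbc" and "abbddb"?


Comparing "cacdbc" and "abbddb" position by position:
  Position 0: 'c' vs 'a' => differ
  Position 1: 'a' vs 'b' => differ
  Position 2: 'c' vs 'b' => differ
  Position 3: 'd' vs 'd' => same
  Position 4: 'b' vs 'd' => differ
  Position 5: 'c' vs 'b' => differ
Total differences (Hamming distance): 5

5


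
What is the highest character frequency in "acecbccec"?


Input: acecbccec
Character counts:
  'a': 1
  'b': 1
  'c': 5
  'e': 2
Maximum frequency: 5

5


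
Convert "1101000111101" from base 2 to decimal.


Input: "1101000111101" in base 2
Positional expansion:
  Digit '1' (value 1) x 2^12 = 4096
  Digit '1' (value 1) x 2^11 = 2048
  Digit '0' (value 0) x 2^10 = 0
  Digit '1' (value 1) x 2^9 = 512
  Digit '0' (value 0) x 2^8 = 0
  Digit '0' (value 0) x 2^7 = 0
  Digit '0' (value 0) x 2^6 = 0
  Digit '1' (value 1) x 2^5 = 32
  Digit '1' (value 1) x 2^4 = 16
  Digit '1' (value 1) x 2^3 = 8
  Digit '1' (value 1) x 2^2 = 4
  Digit '0' (value 0) x 2^1 = 0
  Digit '1' (value 1) x 2^0 = 1
Sum = 6717

6717


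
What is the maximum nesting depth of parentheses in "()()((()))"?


Input: "()()((()))"
Tracking depth:
  Position 0 '(': depth becomes 1
  Position 1 ')': depth becomes 0
  Position 2 '(': depth becomes 1
  Position 3 ')': depth becomes 0
  Position 4 '(': depth becomes 1
  Position 5 '(': depth becomes 2
  Position 6 '(': depth becomes 3
  Position 7 ')': depth becomes 2
  Position 8 ')': depth becomes 1
  Position 9 ')': depth becomes 0
Maximum depth reached: 3

3


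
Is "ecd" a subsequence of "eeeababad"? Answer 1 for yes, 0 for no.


Check if "ecd" is a subsequence of "eeeababad"
Greedy scan:
  Position 0 ('e'): matches sub[0] = 'e'
  Position 1 ('e'): no match needed
  Position 2 ('e'): no match needed
  Position 3 ('a'): no match needed
  Position 4 ('b'): no match needed
  Position 5 ('a'): no match needed
  Position 6 ('b'): no match needed
  Position 7 ('a'): no match needed
  Position 8 ('d'): no match needed
Only matched 1/3 characters => not a subsequence

0


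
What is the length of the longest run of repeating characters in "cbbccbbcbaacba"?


Input: "cbbccbbcbaacba"
Scanning for longest run:
  Position 1 ('b'): new char, reset run to 1
  Position 2 ('b'): continues run of 'b', length=2
  Position 3 ('c'): new char, reset run to 1
  Position 4 ('c'): continues run of 'c', length=2
  Position 5 ('b'): new char, reset run to 1
  Position 6 ('b'): continues run of 'b', length=2
  Position 7 ('c'): new char, reset run to 1
  Position 8 ('b'): new char, reset run to 1
  Position 9 ('a'): new char, reset run to 1
  Position 10 ('a'): continues run of 'a', length=2
  Position 11 ('c'): new char, reset run to 1
  Position 12 ('b'): new char, reset run to 1
  Position 13 ('a'): new char, reset run to 1
Longest run: 'b' with length 2

2


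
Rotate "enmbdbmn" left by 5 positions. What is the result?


Input: "enmbdbmn", rotate left by 5
First 5 characters: "enmbd"
Remaining characters: "bmn"
Concatenate remaining + first: "bmn" + "enmbd" = "bmnenmbd"

bmnenmbd


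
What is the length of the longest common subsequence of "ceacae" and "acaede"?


LCS of "ceacae" and "acaede"
DP table:
           a    c    a    e    d    e
      0    0    0    0    0    0    0
  c   0    0    1    1    1    1    1
  e   0    0    1    1    2    2    2
  a   0    1    1    2    2    2    2
  c   0    1    2    2    2    2    2
  a   0    1    2    3    3    3    3
  e   0    1    2    3    4    4    4
LCS length = dp[6][6] = 4

4


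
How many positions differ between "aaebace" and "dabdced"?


Comparing "aaebace" and "dabdced" position by position:
  Position 0: 'a' vs 'd' => DIFFER
  Position 1: 'a' vs 'a' => same
  Position 2: 'e' vs 'b' => DIFFER
  Position 3: 'b' vs 'd' => DIFFER
  Position 4: 'a' vs 'c' => DIFFER
  Position 5: 'c' vs 'e' => DIFFER
  Position 6: 'e' vs 'd' => DIFFER
Positions that differ: 6

6


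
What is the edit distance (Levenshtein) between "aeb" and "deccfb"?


Computing edit distance: "aeb" -> "deccfb"
DP table:
           d    e    c    c    f    b
      0    1    2    3    4    5    6
  a   1    1    2    3    4    5    6
  e   2    2    1    2    3    4    5
  b   3    3    2    2    3    4    4
Edit distance = dp[3][6] = 4

4


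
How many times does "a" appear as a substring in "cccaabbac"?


Searching for "a" in "cccaabbac"
Scanning each position:
  Position 0: "c" => no
  Position 1: "c" => no
  Position 2: "c" => no
  Position 3: "a" => MATCH
  Position 4: "a" => MATCH
  Position 5: "b" => no
  Position 6: "b" => no
  Position 7: "a" => MATCH
  Position 8: "c" => no
Total occurrences: 3

3


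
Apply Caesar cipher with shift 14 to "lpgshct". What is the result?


Caesar cipher: shift "lpgshct" by 14
  'l' (pos 11) + 14 = pos 25 = 'z'
  'p' (pos 15) + 14 = pos 3 = 'd'
  'g' (pos 6) + 14 = pos 20 = 'u'
  's' (pos 18) + 14 = pos 6 = 'g'
  'h' (pos 7) + 14 = pos 21 = 'v'
  'c' (pos 2) + 14 = pos 16 = 'q'
  't' (pos 19) + 14 = pos 7 = 'h'
Result: zdugvqh

zdugvqh


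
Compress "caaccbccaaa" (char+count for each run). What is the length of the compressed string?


Input: caaccbccaaa
Runs:
  'c' x 1 => "c1"
  'a' x 2 => "a2"
  'c' x 2 => "c2"
  'b' x 1 => "b1"
  'c' x 2 => "c2"
  'a' x 3 => "a3"
Compressed: "c1a2c2b1c2a3"
Compressed length: 12

12


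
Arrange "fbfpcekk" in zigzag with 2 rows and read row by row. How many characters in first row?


Zigzag "fbfpcekk" into 2 rows:
Placing characters:
  'f' => row 0
  'b' => row 1
  'f' => row 0
  'p' => row 1
  'c' => row 0
  'e' => row 1
  'k' => row 0
  'k' => row 1
Rows:
  Row 0: "ffck"
  Row 1: "bpek"
First row length: 4

4


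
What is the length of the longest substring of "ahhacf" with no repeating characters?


Input: "ahhacf"
Sliding window (track last position of each char):
  Position 0 ('a'): window [0,0] length 1 -- new best
  Position 1 ('h'): window [0,1] length 2 -- new best
  Position 2 ('h'): repeat (last at 1), move window start to 2
  Position 2 ('h'): window [2,2] length 1
  Position 3 ('a'): window [2,3] length 2
  Position 4 ('c'): window [2,4] length 3 -- new best
  Position 5 ('f'): window [2,5] length 4 -- new best
Longest substring with no repeats: "hacf" with length 4

4


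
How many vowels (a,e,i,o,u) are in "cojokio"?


Input: cojokio
Checking each character:
  'c' at position 0: consonant
  'o' at position 1: vowel (running total: 1)
  'j' at position 2: consonant
  'o' at position 3: vowel (running total: 2)
  'k' at position 4: consonant
  'i' at position 5: vowel (running total: 3)
  'o' at position 6: vowel (running total: 4)
Total vowels: 4

4


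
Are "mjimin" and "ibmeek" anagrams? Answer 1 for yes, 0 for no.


Strings: "mjimin", "ibmeek"
Sorted first:  iijmmn
Sorted second: beeikm
Differ at position 0: 'i' vs 'b' => not anagrams

0


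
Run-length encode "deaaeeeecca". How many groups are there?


Input: deaaeeeecca
Scanning for consecutive runs:
  Group 1: 'd' x 1 (positions 0-0)
  Group 2: 'e' x 1 (positions 1-1)
  Group 3: 'a' x 2 (positions 2-3)
  Group 4: 'e' x 4 (positions 4-7)
  Group 5: 'c' x 2 (positions 8-9)
  Group 6: 'a' x 1 (positions 10-10)
Total groups: 6

6


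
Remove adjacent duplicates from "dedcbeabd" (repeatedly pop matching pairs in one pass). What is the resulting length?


Input: dedcbeabd
Stack-based adjacent duplicate removal:
  Read 'd': push. Stack: d
  Read 'e': push. Stack: de
  Read 'd': push. Stack: ded
  Read 'c': push. Stack: dedc
  Read 'b': push. Stack: dedcb
  Read 'e': push. Stack: dedcbe
  Read 'a': push. Stack: dedcbea
  Read 'b': push. Stack: dedcbeab
  Read 'd': push. Stack: dedcbeabd
Final stack: "dedcbeabd" (length 9)

9


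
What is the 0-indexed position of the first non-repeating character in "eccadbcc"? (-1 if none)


Input: eccadbcc
Character frequencies:
  'a': 1
  'b': 1
  'c': 4
  'd': 1
  'e': 1
Scanning left to right for freq == 1:
  Position 0 ('e'): unique! => answer = 0

0


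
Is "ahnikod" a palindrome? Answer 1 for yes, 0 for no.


Input: ahnikod
Reversed: dokinha
  Compare pos 0 ('a') with pos 6 ('d'): MISMATCH
  Compare pos 1 ('h') with pos 5 ('o'): MISMATCH
  Compare pos 2 ('n') with pos 4 ('k'): MISMATCH
Result: not a palindrome

0


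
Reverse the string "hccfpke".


Input: hccfpke
Reading characters right to left:
  Position 6: 'e'
  Position 5: 'k'
  Position 4: 'p'
  Position 3: 'f'
  Position 2: 'c'
  Position 1: 'c'
  Position 0: 'h'
Reversed: ekpfcch

ekpfcch


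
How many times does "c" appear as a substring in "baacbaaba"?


Searching for "c" in "baacbaaba"
Scanning each position:
  Position 0: "b" => no
  Position 1: "a" => no
  Position 2: "a" => no
  Position 3: "c" => MATCH
  Position 4: "b" => no
  Position 5: "a" => no
  Position 6: "a" => no
  Position 7: "b" => no
  Position 8: "a" => no
Total occurrences: 1

1


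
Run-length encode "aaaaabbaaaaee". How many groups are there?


Input: aaaaabbaaaaee
Scanning for consecutive runs:
  Group 1: 'a' x 5 (positions 0-4)
  Group 2: 'b' x 2 (positions 5-6)
  Group 3: 'a' x 4 (positions 7-10)
  Group 4: 'e' x 2 (positions 11-12)
Total groups: 4

4


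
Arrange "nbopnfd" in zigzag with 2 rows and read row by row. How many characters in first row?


Zigzag "nbopnfd" into 2 rows:
Placing characters:
  'n' => row 0
  'b' => row 1
  'o' => row 0
  'p' => row 1
  'n' => row 0
  'f' => row 1
  'd' => row 0
Rows:
  Row 0: "nond"
  Row 1: "bpf"
First row length: 4

4


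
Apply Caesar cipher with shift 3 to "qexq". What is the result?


Caesar cipher: shift "qexq" by 3
  'q' (pos 16) + 3 = pos 19 = 't'
  'e' (pos 4) + 3 = pos 7 = 'h'
  'x' (pos 23) + 3 = pos 0 = 'a'
  'q' (pos 16) + 3 = pos 19 = 't'
Result: that

that


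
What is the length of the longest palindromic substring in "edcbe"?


Input: "edcbe"
Checking substrings for palindromes:
  No multi-char palindromic substrings found
Longest palindromic substring: "e" with length 1

1


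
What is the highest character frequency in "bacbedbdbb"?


Input: bacbedbdbb
Character counts:
  'a': 1
  'b': 5
  'c': 1
  'd': 2
  'e': 1
Maximum frequency: 5

5


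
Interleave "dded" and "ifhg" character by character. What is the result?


Interleaving "dded" and "ifhg":
  Position 0: 'd' from first, 'i' from second => "di"
  Position 1: 'd' from first, 'f' from second => "df"
  Position 2: 'e' from first, 'h' from second => "eh"
  Position 3: 'd' from first, 'g' from second => "dg"
Result: didfehdg

didfehdg


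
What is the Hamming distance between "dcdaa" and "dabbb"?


Comparing "dcdaa" and "dabbb" position by position:
  Position 0: 'd' vs 'd' => same
  Position 1: 'c' vs 'a' => differ
  Position 2: 'd' vs 'b' => differ
  Position 3: 'a' vs 'b' => differ
  Position 4: 'a' vs 'b' => differ
Total differences (Hamming distance): 4

4


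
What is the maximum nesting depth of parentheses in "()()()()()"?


Input: "()()()()()"
Tracking depth:
  Position 0 '(': depth becomes 1
  Position 1 ')': depth becomes 0
  Position 2 '(': depth becomes 1
  Position 3 ')': depth becomes 0
  Position 4 '(': depth becomes 1
  Position 5 ')': depth becomes 0
  Position 6 '(': depth becomes 1
  Position 7 ')': depth becomes 0
  Position 8 '(': depth becomes 1
  Position 9 ')': depth becomes 0
Maximum depth reached: 1

1


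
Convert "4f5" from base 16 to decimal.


Input: "4f5" in base 16
Positional expansion:
  Digit '4' (value 4) x 16^2 = 1024
  Digit 'f' (value 15) x 16^1 = 240
  Digit '5' (value 5) x 16^0 = 5
Sum = 1269

1269


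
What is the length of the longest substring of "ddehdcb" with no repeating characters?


Input: "ddehdcb"
Sliding window (track last position of each char):
  Position 0 ('d'): window [0,0] length 1 -- new best
  Position 1 ('d'): repeat (last at 0), move window start to 1
  Position 1 ('d'): window [1,1] length 1
  Position 2 ('e'): window [1,2] length 2 -- new best
  Position 3 ('h'): window [1,3] length 3 -- new best
  Position 4 ('d'): repeat (last at 1), move window start to 2
  Position 4 ('d'): window [2,4] length 3
  Position 5 ('c'): window [2,5] length 4 -- new best
  Position 6 ('b'): window [2,6] length 5 -- new best
Longest substring with no repeats: "ehdcb" with length 5

5


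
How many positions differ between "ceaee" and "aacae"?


Comparing "ceaee" and "aacae" position by position:
  Position 0: 'c' vs 'a' => DIFFER
  Position 1: 'e' vs 'a' => DIFFER
  Position 2: 'a' vs 'c' => DIFFER
  Position 3: 'e' vs 'a' => DIFFER
  Position 4: 'e' vs 'e' => same
Positions that differ: 4

4


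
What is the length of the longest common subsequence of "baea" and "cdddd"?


LCS of "baea" and "cdddd"
DP table:
           c    d    d    d    d
      0    0    0    0    0    0
  b   0    0    0    0    0    0
  a   0    0    0    0    0    0
  e   0    0    0    0    0    0
  a   0    0    0    0    0    0
LCS length = dp[4][5] = 0

0


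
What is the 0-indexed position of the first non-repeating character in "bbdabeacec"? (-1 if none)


Input: bbdabeacec
Character frequencies:
  'a': 2
  'b': 3
  'c': 2
  'd': 1
  'e': 2
Scanning left to right for freq == 1:
  Position 0 ('b'): freq=3, skip
  Position 1 ('b'): freq=3, skip
  Position 2 ('d'): unique! => answer = 2

2


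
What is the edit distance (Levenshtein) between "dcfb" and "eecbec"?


Computing edit distance: "dcfb" -> "eecbec"
DP table:
           e    e    c    b    e    c
      0    1    2    3    4    5    6
  d   1    1    2    3    4    5    6
  c   2    2    2    2    3    4    5
  f   3    3    3    3    3    4    5
  b   4    4    4    4    3    4    5
Edit distance = dp[4][6] = 5

5


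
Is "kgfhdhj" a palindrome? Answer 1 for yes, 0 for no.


Input: kgfhdhj
Reversed: jhdhfgk
  Compare pos 0 ('k') with pos 6 ('j'): MISMATCH
  Compare pos 1 ('g') with pos 5 ('h'): MISMATCH
  Compare pos 2 ('f') with pos 4 ('d'): MISMATCH
Result: not a palindrome

0


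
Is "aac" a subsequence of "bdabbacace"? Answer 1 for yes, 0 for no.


Check if "aac" is a subsequence of "bdabbacace"
Greedy scan:
  Position 0 ('b'): no match needed
  Position 1 ('d'): no match needed
  Position 2 ('a'): matches sub[0] = 'a'
  Position 3 ('b'): no match needed
  Position 4 ('b'): no match needed
  Position 5 ('a'): matches sub[1] = 'a'
  Position 6 ('c'): matches sub[2] = 'c'
  Position 7 ('a'): no match needed
  Position 8 ('c'): no match needed
  Position 9 ('e'): no match needed
All 3 characters matched => is a subsequence

1
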